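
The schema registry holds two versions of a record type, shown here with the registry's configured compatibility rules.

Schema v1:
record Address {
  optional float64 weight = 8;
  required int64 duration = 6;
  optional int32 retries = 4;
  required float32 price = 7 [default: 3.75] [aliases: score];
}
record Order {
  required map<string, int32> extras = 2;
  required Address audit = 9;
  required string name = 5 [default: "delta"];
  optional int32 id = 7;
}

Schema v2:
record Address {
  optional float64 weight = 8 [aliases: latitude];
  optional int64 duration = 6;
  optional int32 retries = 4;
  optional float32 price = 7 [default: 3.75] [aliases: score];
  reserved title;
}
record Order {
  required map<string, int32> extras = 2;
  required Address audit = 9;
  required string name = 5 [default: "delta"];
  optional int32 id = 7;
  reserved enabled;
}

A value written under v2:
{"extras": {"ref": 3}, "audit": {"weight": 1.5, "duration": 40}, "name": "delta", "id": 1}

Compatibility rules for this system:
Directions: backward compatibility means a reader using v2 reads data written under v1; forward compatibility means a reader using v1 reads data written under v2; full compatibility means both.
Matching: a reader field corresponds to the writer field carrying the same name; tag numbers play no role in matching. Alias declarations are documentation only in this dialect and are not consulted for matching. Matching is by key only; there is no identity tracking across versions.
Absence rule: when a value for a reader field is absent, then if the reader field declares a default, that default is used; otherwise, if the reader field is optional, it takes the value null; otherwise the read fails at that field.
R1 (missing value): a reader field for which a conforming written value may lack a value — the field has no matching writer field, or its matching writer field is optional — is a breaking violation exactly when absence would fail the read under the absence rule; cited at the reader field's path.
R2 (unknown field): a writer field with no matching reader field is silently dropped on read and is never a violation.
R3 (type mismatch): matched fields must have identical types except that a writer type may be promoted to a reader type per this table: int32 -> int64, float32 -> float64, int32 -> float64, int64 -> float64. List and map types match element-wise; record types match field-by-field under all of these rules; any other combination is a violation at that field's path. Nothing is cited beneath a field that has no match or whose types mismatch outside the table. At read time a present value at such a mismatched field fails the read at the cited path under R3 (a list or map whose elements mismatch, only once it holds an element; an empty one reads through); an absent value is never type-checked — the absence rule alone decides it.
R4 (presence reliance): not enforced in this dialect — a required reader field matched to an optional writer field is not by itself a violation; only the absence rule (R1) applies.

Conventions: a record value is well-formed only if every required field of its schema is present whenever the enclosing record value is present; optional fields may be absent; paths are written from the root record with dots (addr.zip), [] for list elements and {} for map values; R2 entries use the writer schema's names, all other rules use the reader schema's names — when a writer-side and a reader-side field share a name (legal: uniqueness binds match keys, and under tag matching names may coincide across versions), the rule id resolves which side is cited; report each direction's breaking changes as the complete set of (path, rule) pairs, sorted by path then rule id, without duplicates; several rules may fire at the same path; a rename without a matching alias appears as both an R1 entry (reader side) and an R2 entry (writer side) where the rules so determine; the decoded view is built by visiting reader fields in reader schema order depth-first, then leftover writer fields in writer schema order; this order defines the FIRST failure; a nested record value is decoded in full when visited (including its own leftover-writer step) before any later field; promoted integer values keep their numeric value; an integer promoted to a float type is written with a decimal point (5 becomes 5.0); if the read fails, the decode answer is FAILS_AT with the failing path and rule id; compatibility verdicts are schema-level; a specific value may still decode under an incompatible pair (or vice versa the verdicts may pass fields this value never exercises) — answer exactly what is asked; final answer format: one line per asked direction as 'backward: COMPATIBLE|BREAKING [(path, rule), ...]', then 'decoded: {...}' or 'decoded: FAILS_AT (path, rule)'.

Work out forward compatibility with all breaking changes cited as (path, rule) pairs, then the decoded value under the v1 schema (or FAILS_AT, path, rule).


arrows below run writer -> reader for Order
forward for Order (reader v1, writer v2):
  writer required, map<string, int32> -> map<string, int32>: reader extras maps from writer extras
  writer required, Address -> Address: reader audit maps from writer audit
  writer required, string -> string: reader name maps from writer name
  writer optional, int32 -> int32: reader id maps from writer id
  writer optional, float64 -> float64: reader audit.weight maps from writer audit.weight
  writer optional, int64 -> int64: reader audit.duration maps from writer audit.duration
  writer optional, int32 -> int32: reader audit.retries maps from writer audit.retries
  writer optional, float32 -> float32: reader audit.price maps from writer audit.price
  rule R1 violated at audit.duration
  => forward: BREAKING (1)
migrating the Order value to v1:
  extras := {"ref": 3}
  audit.weight := 1.5
  audit.duration := 40
  audit.retries := null (not supplied -> null)
  audit.price := 3.75 (no value, default fills)
  name := "delta"
  id := 1
  => decoded: {"extras": {"ref": 3}, "audit": {"weight": 1.5, "duration": 40, "retries": null, "price": 3.75}, "name": "delta", "id": 1}
checking off the Order differences that do not matter here:
  field price in record Address: required changed to optional -> no rule fires on it in Order's dialect; the asked verdict holds

forward: BREAKING [(audit.duration, R1)]; decoded: {"extras": {"ref": 3}, "audit": {"weight": 1.5, "duration": 40, "retries": null, "price": 3.75}, "name": "delta", "id": 1}


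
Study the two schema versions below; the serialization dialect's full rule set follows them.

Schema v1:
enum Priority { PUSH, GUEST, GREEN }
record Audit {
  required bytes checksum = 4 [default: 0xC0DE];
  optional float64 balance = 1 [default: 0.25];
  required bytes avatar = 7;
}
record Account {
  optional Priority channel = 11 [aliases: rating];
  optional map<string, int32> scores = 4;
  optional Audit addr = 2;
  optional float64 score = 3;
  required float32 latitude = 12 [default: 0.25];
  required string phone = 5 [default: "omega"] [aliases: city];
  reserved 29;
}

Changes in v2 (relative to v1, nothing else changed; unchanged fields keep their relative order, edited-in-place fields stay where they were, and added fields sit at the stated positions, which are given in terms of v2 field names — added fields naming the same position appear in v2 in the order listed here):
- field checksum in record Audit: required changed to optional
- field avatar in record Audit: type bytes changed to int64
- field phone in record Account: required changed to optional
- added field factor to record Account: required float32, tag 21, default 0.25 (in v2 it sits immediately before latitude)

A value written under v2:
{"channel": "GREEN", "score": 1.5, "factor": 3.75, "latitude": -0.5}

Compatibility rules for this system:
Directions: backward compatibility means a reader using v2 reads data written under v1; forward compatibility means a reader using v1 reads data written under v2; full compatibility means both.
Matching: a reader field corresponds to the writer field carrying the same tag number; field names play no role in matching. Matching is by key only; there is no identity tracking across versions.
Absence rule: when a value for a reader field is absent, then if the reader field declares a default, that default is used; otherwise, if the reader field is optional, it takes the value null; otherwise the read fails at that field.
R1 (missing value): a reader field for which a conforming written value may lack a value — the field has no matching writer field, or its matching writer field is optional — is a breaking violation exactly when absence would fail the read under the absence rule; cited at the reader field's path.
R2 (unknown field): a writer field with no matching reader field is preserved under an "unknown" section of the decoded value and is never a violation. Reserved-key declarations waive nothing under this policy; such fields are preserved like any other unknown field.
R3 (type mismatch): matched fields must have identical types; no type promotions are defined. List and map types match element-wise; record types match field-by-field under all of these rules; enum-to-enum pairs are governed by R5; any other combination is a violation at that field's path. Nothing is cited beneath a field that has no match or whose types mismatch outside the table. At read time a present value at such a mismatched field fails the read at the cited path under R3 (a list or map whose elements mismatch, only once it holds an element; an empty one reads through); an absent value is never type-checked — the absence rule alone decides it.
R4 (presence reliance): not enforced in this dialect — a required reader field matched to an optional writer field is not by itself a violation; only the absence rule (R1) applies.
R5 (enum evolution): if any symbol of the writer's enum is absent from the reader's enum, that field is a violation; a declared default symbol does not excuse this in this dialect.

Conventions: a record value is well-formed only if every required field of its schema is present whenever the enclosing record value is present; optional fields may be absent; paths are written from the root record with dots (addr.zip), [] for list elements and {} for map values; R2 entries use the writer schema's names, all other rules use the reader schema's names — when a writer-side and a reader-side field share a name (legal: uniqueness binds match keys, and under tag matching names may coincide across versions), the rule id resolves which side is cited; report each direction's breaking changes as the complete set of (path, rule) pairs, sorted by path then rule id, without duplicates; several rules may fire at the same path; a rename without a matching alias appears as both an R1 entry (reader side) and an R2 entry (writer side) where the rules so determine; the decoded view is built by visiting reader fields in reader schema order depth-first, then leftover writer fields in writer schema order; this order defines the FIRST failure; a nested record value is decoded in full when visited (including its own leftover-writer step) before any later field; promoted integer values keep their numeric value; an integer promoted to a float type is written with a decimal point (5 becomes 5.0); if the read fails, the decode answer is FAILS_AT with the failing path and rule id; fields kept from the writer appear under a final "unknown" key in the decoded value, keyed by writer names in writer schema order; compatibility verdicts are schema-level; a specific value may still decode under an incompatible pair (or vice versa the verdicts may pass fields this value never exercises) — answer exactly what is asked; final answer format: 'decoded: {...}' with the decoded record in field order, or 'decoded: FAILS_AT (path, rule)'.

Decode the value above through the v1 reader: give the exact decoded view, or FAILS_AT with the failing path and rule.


decoded: {"channel": "GREEN", "scores": null, "addr": null, "score": 1.5, "latitude": -0.5, "phone": "omega", "unknown": {"factor": 3.75}}

each type pair in Account: writer, then reader
decode (reader v1):
  channel := "GREEN"
  scores := null (absent, optional -> null)
  addr := null (absent, optional -> null)
  score := 1.5
  latitude := -0.5
  phone := "omega" (absent -> default)
  writer factor: kept under "unknown"
  => decoded: {"channel": "GREEN", "scores": null, "addr": null, "score": 1.5, "latitude": -0.5, "phone": "omega", "unknown": {"factor": 3.75}}
the rest of the Account diff is inert for this question:
  field checksum in record Audit: required changed to optional -> fires no rule on Account under this dialect and leaves the result unchanged
  field avatar in record Audit: type bytes changed to int64 -> a verdict-level change on Account — the shown value reads the same
  field phone in record Account: required changed to optional -> fires no rule on Account under this dialect and leaves the result unchanged


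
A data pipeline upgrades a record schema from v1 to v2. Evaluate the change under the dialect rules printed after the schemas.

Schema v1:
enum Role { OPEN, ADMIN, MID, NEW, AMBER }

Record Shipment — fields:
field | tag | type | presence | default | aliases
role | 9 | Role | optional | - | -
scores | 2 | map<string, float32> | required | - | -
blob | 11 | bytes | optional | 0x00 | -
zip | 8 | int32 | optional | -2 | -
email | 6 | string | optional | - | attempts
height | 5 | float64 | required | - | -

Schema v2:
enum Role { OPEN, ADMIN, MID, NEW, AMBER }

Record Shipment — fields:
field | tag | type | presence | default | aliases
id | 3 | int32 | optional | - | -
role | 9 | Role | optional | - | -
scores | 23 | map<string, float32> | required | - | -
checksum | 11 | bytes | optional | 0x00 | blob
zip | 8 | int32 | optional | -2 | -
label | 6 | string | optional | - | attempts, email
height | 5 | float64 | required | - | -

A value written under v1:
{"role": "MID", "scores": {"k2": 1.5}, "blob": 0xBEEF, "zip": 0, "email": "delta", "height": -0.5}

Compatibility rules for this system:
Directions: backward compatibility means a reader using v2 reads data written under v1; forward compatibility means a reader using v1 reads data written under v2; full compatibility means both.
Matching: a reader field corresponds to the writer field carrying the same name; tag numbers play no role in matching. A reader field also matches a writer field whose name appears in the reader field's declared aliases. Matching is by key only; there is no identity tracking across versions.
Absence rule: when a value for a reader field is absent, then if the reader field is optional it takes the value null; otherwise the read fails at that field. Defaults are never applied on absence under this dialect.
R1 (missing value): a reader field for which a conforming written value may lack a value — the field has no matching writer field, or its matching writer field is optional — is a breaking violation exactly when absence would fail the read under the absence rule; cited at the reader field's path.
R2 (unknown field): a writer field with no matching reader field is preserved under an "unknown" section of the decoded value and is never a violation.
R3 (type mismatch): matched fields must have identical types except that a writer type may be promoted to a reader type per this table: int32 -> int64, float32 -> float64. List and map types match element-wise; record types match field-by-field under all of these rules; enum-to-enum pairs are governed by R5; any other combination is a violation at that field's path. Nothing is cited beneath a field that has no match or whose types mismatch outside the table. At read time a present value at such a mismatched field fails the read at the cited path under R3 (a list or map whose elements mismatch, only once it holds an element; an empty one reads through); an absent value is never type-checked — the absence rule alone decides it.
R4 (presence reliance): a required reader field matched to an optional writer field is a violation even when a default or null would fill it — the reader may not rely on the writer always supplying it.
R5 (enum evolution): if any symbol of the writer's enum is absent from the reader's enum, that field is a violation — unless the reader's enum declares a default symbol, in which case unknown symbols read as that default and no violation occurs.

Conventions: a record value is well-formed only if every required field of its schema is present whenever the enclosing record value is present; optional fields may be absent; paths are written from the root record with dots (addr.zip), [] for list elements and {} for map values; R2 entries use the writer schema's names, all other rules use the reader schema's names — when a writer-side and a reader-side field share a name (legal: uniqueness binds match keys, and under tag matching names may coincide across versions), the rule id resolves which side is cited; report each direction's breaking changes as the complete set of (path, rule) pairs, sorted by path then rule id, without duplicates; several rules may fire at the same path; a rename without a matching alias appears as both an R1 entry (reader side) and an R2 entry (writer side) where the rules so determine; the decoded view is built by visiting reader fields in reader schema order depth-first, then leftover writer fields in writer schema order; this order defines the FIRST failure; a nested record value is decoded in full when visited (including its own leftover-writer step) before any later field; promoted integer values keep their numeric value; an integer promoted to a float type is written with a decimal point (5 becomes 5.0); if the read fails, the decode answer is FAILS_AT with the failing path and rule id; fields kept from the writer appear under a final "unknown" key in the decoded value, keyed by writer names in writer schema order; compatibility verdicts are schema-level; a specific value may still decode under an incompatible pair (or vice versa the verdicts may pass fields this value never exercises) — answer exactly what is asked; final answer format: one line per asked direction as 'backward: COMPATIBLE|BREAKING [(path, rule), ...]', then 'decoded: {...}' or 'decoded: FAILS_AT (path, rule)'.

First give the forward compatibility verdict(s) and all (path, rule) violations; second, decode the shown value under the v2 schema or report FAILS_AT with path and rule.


forward: COMPATIBLE []; decoded: {"id": null, "role": "MID", "scores": {"k2": 1.5}, "checksum": 0xBEEF, "zip": 0, "label": "delta", "height": -0.5}

the writer's type comes first in each Shipment pair
forward on Shipment — v1 reading data written by v2:
  Role -> Role, writer optional: role aligns to role
  map<string, float32> -> map<string, float32>, writer required: scores aligns to scores
  blob: no writer-side match
  int32 -> int32, writer optional: zip aligns to zip
  email: no writer-side match
  float64 -> float64, writer required: height aligns to height
  leftover writer field: id
  leftover writer field: checksum
  leftover writer field: label
  => forward: COMPATIBLE
migrating the Shipment value to v2:
  id := null (not supplied -> null)
  role := "MID"
  scores := {"k2": 1.5}
  checksum := 0xBEEF (from writer blob)
  zip := 0
  label := "delta" (from writer email)
  height := -0.5
  => decoded: {"id": null, "role": "MID", "scores": {"k2": 1.5}, "checksum": 0xBEEF, "zip": 0, "label": "delta", "height": -0.5}
ruling out the remaining Shipment differences:
  field scores in record Shipment: tag 2 changed to 23 -> triggers nothing under Shipment's printed rules — same verdict


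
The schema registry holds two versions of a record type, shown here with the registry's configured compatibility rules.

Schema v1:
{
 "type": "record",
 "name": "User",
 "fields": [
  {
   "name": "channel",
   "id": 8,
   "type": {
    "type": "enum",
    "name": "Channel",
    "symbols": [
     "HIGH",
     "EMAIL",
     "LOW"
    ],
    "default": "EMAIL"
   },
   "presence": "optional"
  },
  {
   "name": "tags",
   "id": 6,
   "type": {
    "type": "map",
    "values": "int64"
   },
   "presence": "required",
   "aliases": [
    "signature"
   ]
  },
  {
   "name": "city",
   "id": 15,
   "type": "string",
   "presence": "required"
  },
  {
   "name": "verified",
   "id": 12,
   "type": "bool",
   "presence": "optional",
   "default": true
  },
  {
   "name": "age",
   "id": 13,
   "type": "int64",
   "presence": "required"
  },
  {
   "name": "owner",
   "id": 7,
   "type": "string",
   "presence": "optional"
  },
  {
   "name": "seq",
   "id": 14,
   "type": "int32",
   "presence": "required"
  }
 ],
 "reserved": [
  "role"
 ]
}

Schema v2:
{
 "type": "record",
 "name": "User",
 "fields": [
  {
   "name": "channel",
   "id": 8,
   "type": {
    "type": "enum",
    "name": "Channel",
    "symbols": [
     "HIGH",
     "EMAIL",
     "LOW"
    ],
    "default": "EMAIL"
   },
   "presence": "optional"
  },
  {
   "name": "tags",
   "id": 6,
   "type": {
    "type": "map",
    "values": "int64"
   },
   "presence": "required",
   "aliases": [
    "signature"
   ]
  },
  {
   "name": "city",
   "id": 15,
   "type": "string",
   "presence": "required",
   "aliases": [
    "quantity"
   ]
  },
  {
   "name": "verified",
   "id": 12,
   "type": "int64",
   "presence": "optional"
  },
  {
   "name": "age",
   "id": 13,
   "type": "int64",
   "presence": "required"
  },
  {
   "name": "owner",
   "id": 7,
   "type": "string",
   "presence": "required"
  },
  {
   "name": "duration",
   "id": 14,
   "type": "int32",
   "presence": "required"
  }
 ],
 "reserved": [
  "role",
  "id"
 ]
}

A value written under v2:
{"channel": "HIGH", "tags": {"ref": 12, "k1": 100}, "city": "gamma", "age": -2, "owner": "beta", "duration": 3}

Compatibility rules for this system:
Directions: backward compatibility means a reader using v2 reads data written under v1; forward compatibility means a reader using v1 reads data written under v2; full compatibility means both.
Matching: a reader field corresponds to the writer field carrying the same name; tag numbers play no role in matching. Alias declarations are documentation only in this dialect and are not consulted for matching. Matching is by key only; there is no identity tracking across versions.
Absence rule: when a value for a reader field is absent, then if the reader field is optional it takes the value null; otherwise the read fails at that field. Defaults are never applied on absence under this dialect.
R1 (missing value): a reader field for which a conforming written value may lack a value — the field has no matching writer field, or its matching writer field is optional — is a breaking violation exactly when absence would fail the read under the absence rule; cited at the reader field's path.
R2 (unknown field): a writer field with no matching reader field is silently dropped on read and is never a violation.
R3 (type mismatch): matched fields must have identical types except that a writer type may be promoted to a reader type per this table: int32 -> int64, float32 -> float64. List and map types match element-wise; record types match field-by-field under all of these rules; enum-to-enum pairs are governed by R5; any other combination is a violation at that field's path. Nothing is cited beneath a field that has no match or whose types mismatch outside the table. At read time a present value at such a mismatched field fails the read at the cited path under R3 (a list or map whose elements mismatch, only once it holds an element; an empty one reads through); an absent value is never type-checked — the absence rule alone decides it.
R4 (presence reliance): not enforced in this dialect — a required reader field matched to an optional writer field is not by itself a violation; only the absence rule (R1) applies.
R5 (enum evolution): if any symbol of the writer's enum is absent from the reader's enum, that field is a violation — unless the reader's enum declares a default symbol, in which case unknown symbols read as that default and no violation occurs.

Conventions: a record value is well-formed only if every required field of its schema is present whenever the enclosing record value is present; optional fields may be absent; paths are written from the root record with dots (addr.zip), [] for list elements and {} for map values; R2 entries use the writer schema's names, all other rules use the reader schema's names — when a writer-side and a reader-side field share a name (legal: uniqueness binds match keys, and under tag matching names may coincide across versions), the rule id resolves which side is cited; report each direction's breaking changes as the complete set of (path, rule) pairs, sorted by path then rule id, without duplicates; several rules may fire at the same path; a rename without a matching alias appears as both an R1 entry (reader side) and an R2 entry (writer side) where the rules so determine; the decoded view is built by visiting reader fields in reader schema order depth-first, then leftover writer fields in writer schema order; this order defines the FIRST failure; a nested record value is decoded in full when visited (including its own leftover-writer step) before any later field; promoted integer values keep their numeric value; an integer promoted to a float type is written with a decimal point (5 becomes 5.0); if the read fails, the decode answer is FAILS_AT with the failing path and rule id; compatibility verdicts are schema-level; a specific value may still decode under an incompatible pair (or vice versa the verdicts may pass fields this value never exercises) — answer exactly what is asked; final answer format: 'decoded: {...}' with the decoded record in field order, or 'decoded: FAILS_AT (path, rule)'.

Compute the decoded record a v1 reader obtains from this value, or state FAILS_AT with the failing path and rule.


decoded: FAILS_AT (seq, R1)

arrows below run writer -> reader for User
decode (reader v1):
  channel := "HIGH"
  tags := {"ref": 12, "k1": 100}
  city := "gamma"
  verified := null (absent, optional -> null)
  age := -2
  owner := "beta"
  read fails at seq under R1 (no fill)
  => FAILS_AT (seq, R1)
the rest of the User diff is inert for this question:
  field verified in record User: type bool changed to int64 (its default is dropped) -> changes User's schema-level verdicts only — the decode of this value is the same
  field owner in record User: optional changed to required -> changes User's schema-level verdicts only — the decode of this value is the same


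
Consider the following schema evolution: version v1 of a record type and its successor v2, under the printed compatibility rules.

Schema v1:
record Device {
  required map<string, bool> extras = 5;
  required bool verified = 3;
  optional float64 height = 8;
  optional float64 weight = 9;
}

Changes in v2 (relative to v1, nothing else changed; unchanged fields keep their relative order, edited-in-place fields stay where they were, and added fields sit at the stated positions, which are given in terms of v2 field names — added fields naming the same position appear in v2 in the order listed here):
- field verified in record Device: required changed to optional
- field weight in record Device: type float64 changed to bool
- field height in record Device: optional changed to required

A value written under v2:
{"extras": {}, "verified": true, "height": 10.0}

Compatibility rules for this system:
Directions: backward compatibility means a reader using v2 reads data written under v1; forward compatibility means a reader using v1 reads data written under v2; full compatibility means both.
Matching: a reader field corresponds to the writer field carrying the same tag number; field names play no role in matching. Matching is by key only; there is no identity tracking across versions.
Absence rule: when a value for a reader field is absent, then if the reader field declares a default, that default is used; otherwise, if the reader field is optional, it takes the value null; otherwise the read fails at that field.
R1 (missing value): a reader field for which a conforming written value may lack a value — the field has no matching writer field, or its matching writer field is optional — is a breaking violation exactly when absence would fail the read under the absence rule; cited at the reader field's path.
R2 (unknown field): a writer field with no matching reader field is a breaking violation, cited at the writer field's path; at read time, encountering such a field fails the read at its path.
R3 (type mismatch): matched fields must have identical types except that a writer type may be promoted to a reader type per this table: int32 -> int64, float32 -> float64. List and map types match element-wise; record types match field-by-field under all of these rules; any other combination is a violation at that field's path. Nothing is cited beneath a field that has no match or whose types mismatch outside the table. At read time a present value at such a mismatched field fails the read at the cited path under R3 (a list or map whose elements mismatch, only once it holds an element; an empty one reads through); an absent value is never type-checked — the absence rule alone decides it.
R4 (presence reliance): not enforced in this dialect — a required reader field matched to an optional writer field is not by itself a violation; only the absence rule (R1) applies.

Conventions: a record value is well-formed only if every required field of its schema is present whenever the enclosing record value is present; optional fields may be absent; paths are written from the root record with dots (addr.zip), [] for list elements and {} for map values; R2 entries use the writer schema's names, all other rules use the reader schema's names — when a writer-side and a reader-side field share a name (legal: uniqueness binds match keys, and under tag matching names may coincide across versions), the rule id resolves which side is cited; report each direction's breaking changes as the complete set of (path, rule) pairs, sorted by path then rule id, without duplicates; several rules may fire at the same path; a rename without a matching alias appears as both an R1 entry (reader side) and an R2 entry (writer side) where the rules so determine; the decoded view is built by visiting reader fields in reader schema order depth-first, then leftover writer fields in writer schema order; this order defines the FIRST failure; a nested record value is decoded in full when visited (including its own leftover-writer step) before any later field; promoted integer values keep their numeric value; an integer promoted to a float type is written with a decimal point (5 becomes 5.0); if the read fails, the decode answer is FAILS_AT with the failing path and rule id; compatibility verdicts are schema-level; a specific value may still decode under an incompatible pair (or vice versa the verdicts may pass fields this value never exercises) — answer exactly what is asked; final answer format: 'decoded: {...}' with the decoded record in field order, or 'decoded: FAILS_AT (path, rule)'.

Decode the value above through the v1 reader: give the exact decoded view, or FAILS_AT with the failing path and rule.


decoded: {"extras": {}, "verified": true, "height": 10.0, "weight": null}

the writer's type comes first in each Device pair
decoding the Device value with the v1 reader:
  extras := {}
  verified := true
  height := 10.0
  weight := null (not supplied -> null)
  => decoded: {"extras": {}, "verified": true, "height": 10.0, "weight": null}
checking off the Device differences that do not matter here:
  field verified in record Device: required changed to optional -> shifts the Device verdicts, not this decode
  field weight in record Device: type float64 changed to bool -> shifts the Device verdicts, not this decode
  field height in record Device: optional changed to required -> shifts the Device verdicts, not this decode


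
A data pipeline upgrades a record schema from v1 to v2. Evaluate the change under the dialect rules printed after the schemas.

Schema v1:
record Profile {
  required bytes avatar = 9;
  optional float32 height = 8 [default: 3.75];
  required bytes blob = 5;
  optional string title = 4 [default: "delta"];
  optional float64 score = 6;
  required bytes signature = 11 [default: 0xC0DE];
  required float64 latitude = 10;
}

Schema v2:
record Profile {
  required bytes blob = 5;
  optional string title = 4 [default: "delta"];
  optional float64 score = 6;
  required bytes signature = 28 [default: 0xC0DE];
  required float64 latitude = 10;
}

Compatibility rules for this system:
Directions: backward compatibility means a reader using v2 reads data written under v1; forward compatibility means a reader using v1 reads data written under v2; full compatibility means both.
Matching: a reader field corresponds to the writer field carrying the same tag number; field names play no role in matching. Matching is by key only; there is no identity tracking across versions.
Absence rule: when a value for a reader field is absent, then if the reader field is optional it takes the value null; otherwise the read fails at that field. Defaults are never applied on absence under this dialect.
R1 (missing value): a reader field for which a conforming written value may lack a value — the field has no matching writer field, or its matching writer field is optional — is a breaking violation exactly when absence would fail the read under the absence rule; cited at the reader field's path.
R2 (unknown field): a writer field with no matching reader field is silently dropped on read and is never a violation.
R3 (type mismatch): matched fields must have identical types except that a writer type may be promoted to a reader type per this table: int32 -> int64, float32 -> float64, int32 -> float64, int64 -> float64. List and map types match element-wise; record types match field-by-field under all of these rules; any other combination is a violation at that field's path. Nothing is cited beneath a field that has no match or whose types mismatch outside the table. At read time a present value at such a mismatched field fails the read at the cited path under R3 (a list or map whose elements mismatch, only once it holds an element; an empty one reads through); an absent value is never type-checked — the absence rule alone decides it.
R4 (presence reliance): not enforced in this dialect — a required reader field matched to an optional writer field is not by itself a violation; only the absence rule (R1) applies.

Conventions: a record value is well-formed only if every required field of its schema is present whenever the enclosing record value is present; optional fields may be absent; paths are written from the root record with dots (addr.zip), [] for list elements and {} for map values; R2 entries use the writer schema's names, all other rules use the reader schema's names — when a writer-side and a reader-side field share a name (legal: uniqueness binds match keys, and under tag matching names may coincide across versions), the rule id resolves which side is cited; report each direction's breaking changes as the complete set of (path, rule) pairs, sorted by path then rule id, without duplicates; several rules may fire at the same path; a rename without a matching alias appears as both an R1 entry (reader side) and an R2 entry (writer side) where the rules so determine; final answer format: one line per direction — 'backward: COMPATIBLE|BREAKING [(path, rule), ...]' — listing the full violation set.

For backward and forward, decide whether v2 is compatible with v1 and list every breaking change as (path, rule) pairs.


backward: BREAKING [(signature, R1)]; forward: BREAKING [(avatar, R1), (signature, R1)]

arrows below run writer -> reader for Profile
backward pass over Profile, reader schema v2, writer schema v1:
  bytes -> bytes, writer required: blob aligns to blob
  string -> string, writer optional: title aligns to title
  float64 -> float64, writer optional: score aligns to score
  signature has no writer counterpart
  float64 -> float64, writer required: latitude aligns to latitude
  writer field avatar has no reader counterpart
  writer field height has no reader counterpart
  writer field signature has no reader counterpart
  R1 fires at signature
  => backward verdict for Profile: BREAKING, 1 violation(s)
forward pass over Profile, reader schema v1, writer schema v2:
  avatar has no writer counterpart
  height has no writer counterpart
  bytes -> bytes, writer required: blob aligns to blob
  string -> string, writer optional: title aligns to title
  float64 -> float64, writer optional: score aligns to score
  signature has no writer counterpart
  float64 -> float64, writer required: latitude aligns to latitude
  writer field signature has no reader counterpart
  R1 fires at avatar
  R1 fires at signature
  => forward verdict for Profile: BREAKING, 2 violation(s)


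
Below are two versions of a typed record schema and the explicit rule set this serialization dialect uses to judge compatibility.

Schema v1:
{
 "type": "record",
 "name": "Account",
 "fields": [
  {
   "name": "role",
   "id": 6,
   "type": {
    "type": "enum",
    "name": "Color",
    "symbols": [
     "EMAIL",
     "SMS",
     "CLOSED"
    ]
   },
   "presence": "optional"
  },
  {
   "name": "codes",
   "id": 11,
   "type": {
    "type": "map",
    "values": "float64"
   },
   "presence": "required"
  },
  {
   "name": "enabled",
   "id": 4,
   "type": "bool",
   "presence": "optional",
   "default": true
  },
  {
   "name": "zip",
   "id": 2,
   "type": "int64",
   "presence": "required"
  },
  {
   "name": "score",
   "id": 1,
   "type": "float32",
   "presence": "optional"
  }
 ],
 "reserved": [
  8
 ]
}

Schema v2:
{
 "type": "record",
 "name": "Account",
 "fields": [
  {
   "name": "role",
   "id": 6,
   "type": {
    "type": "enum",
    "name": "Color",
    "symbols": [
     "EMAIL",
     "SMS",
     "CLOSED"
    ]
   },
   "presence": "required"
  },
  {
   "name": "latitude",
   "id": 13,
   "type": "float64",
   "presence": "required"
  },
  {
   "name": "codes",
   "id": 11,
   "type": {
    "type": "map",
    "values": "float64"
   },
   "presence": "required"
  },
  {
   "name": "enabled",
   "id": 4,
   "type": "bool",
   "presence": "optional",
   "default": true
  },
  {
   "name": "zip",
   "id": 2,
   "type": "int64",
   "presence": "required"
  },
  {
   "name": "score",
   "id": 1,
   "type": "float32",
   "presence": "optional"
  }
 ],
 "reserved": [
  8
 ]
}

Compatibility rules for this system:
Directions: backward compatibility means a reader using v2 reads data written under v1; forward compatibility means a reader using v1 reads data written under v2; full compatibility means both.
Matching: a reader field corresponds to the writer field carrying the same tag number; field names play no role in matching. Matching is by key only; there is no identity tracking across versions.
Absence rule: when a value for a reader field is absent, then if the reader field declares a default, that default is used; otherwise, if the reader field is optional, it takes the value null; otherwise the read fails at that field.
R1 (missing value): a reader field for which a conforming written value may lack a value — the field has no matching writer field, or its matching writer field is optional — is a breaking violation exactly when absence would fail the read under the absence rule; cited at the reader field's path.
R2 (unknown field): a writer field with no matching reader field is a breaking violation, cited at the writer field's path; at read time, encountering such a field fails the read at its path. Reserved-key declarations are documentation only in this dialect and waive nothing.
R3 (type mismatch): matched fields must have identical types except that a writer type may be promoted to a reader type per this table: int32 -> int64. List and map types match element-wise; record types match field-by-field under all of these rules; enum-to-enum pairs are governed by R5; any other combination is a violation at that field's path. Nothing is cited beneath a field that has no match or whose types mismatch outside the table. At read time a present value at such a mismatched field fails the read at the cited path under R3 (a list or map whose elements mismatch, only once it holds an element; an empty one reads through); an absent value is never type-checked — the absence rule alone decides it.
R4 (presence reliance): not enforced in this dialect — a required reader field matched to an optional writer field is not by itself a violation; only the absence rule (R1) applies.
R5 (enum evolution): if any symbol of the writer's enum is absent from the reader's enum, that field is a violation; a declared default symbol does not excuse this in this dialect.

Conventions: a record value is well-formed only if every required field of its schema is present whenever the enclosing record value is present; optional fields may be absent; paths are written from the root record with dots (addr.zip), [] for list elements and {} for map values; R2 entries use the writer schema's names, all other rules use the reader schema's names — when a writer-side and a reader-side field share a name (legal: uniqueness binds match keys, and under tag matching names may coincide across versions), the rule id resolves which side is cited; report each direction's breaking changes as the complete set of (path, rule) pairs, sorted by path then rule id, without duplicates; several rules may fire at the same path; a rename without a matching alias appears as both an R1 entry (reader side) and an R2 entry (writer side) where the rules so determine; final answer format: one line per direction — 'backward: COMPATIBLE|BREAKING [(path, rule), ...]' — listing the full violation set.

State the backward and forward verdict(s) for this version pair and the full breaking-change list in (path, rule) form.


in Account below, arrows point writer -> reader
backward for Account (reader v2, writer v1):
  role: Color -> Color, writer optional; from role
  latitude: no writer-side match
  codes: map<string, float64> -> map<string, float64>, writer required; from codes
  enabled: bool -> bool, writer optional; from enabled
  zip: int64 -> int64, writer required; from zip
  score: float32 -> float32, writer optional; from score
  rule R1 violated at latitude
  rule R1 violated at role
  => backward: BREAKING (2)
forward for Account (reader v1, writer v2):
  role: Color -> Color, writer required; from role
  codes: map<string, float64> -> map<string, float64>, writer required; from codes
  enabled: bool -> bool, writer optional; from enabled
  zip: int64 -> int64, writer required; from zip
  score: float32 -> float32, writer optional; from score
  writer field latitude has no reader counterpart
  rule R2 violated at latitude
  => forward: BREAKING (1)

backward: BREAKING [(latitude, R1), (role, R1)]; forward: BREAKING [(latitude, R2)]
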